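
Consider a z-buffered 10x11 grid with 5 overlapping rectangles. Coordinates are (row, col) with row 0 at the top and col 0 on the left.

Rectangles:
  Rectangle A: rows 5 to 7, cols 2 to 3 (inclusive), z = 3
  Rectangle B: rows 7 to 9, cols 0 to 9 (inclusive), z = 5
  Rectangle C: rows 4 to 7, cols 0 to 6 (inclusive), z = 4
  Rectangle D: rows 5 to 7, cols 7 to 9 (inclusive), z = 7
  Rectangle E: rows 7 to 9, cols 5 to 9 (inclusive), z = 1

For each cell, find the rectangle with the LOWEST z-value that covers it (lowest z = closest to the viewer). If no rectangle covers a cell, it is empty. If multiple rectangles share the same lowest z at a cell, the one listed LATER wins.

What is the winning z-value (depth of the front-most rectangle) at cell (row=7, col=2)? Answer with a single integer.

Answer: 3

Derivation:
Check cell (7,2):
  A: rows 5-7 cols 2-3 z=3 -> covers; best now A (z=3)
  B: rows 7-9 cols 0-9 z=5 -> covers; best now A (z=3)
  C: rows 4-7 cols 0-6 z=4 -> covers; best now A (z=3)
  D: rows 5-7 cols 7-9 -> outside (col miss)
  E: rows 7-9 cols 5-9 -> outside (col miss)
Winner: A at z=3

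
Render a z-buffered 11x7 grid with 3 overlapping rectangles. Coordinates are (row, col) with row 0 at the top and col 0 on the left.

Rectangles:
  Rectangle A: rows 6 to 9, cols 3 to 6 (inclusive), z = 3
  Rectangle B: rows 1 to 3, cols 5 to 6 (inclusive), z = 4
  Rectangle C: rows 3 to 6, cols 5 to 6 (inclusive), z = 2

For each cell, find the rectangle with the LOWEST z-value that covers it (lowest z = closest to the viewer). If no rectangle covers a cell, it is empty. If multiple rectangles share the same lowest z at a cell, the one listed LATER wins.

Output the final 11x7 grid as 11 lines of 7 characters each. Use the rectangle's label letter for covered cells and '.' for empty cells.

.......
.....BB
.....BB
.....CC
.....CC
.....CC
...AACC
...AAAA
...AAAA
...AAAA
.......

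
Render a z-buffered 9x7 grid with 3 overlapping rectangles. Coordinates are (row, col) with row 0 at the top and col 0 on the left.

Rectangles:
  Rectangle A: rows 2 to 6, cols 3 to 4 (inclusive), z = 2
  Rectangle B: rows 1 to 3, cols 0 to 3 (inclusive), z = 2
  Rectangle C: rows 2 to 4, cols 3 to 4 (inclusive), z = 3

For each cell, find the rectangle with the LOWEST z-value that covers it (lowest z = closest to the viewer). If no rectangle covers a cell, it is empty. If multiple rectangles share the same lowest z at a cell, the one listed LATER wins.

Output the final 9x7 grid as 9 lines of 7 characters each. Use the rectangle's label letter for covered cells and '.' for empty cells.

.......
BBBB...
BBBBA..
BBBBA..
...AA..
...AA..
...AA..
.......
.......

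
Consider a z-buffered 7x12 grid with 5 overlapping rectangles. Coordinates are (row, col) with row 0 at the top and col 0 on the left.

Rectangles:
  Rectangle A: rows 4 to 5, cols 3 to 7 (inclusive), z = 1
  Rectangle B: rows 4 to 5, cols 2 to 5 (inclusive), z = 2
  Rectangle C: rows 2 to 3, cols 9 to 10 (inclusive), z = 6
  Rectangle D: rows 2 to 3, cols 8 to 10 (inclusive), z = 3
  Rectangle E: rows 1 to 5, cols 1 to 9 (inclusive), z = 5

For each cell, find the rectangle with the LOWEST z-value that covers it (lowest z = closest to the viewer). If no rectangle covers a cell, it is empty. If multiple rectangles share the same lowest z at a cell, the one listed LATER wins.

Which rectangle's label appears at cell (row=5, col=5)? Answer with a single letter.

Check cell (5,5):
  A: rows 4-5 cols 3-7 z=1 -> covers; best now A (z=1)
  B: rows 4-5 cols 2-5 z=2 -> covers; best now A (z=1)
  C: rows 2-3 cols 9-10 -> outside (row miss)
  D: rows 2-3 cols 8-10 -> outside (row miss)
  E: rows 1-5 cols 1-9 z=5 -> covers; best now A (z=1)
Winner: A at z=1

Answer: A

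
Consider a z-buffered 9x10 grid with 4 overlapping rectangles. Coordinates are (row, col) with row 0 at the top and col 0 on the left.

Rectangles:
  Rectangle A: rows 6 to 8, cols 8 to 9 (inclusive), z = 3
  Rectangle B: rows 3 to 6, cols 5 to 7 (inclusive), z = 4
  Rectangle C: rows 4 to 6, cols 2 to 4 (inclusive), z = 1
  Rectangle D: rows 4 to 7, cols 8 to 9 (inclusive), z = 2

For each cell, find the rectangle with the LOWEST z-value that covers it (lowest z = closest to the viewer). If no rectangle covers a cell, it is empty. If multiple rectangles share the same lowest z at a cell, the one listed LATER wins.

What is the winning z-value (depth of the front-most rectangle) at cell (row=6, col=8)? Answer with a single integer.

Check cell (6,8):
  A: rows 6-8 cols 8-9 z=3 -> covers; best now A (z=3)
  B: rows 3-6 cols 5-7 -> outside (col miss)
  C: rows 4-6 cols 2-4 -> outside (col miss)
  D: rows 4-7 cols 8-9 z=2 -> covers; best now D (z=2)
Winner: D at z=2

Answer: 2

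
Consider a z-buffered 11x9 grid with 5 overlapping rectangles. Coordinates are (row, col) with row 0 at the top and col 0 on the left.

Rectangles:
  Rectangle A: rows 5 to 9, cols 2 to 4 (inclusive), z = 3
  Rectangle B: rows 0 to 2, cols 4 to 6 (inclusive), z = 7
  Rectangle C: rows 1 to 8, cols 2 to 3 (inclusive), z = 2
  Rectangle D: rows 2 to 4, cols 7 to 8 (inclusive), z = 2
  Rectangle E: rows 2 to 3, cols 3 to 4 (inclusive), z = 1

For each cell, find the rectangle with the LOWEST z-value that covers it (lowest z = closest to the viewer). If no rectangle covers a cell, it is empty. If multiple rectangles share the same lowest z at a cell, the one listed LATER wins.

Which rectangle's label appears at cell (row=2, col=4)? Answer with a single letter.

Check cell (2,4):
  A: rows 5-9 cols 2-4 -> outside (row miss)
  B: rows 0-2 cols 4-6 z=7 -> covers; best now B (z=7)
  C: rows 1-8 cols 2-3 -> outside (col miss)
  D: rows 2-4 cols 7-8 -> outside (col miss)
  E: rows 2-3 cols 3-4 z=1 -> covers; best now E (z=1)
Winner: E at z=1

Answer: E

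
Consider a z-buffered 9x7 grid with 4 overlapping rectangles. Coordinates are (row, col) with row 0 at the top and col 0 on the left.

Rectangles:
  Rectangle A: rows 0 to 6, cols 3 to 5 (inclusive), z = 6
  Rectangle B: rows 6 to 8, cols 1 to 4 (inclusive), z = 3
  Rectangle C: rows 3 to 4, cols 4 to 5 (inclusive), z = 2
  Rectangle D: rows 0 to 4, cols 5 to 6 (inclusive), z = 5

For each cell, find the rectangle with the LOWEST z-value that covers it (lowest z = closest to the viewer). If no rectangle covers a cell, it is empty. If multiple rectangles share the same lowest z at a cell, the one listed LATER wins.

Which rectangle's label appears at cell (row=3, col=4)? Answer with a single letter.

Check cell (3,4):
  A: rows 0-6 cols 3-5 z=6 -> covers; best now A (z=6)
  B: rows 6-8 cols 1-4 -> outside (row miss)
  C: rows 3-4 cols 4-5 z=2 -> covers; best now C (z=2)
  D: rows 0-4 cols 5-6 -> outside (col miss)
Winner: C at z=2

Answer: C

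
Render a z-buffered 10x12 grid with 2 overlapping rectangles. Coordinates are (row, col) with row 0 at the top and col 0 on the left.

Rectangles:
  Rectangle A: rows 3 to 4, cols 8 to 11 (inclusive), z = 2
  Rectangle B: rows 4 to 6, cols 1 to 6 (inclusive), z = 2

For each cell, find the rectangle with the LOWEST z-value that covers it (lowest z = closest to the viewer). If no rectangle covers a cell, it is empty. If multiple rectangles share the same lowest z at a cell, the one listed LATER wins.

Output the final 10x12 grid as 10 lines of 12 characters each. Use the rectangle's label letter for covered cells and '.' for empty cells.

............
............
............
........AAAA
.BBBBBB.AAAA
.BBBBBB.....
.BBBBBB.....
............
............
............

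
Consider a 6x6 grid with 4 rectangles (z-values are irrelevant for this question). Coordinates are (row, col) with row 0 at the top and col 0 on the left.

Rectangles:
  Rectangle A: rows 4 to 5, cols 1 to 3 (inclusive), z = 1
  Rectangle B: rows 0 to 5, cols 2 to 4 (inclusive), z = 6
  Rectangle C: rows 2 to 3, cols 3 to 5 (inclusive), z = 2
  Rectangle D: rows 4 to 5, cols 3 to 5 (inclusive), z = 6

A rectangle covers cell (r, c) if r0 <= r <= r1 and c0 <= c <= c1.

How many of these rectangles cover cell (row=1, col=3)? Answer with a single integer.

Check cell (1,3):
  A: rows 4-5 cols 1-3 -> outside (row miss)
  B: rows 0-5 cols 2-4 -> covers
  C: rows 2-3 cols 3-5 -> outside (row miss)
  D: rows 4-5 cols 3-5 -> outside (row miss)
Count covering = 1

Answer: 1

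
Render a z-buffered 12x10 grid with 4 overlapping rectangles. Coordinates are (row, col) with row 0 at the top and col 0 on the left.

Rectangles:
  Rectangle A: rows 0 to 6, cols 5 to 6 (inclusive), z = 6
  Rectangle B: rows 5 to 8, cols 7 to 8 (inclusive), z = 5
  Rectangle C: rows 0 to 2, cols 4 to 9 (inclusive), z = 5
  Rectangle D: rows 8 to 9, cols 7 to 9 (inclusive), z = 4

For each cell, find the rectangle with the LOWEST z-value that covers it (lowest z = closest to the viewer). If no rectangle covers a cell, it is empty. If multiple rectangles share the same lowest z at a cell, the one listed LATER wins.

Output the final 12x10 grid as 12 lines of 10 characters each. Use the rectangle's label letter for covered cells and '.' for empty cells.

....CCCCCC
....CCCCCC
....CCCCCC
.....AA...
.....AA...
.....AABB.
.....AABB.
.......BB.
.......DDD
.......DDD
..........
..........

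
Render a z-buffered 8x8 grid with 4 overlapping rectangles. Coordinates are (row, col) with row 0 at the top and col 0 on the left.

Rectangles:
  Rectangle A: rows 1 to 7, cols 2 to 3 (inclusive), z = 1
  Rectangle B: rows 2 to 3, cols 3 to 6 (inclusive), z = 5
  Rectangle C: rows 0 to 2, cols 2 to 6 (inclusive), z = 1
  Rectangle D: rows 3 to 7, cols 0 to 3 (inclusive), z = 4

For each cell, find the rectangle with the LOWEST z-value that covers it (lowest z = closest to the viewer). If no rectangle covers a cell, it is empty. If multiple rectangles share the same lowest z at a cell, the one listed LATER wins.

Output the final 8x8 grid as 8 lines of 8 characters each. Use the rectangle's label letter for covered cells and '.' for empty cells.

..CCCCC.
..CCCCC.
..CCCCC.
DDAABBB.
DDAA....
DDAA....
DDAA....
DDAA....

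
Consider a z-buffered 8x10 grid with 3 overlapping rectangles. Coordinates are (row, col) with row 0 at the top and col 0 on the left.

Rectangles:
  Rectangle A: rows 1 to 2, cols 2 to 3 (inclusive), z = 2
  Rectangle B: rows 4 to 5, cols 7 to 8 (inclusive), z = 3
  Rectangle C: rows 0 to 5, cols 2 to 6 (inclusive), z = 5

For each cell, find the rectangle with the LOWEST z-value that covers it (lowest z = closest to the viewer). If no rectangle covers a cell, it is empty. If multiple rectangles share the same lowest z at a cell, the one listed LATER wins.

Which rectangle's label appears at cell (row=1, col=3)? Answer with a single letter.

Check cell (1,3):
  A: rows 1-2 cols 2-3 z=2 -> covers; best now A (z=2)
  B: rows 4-5 cols 7-8 -> outside (row miss)
  C: rows 0-5 cols 2-6 z=5 -> covers; best now A (z=2)
Winner: A at z=2

Answer: A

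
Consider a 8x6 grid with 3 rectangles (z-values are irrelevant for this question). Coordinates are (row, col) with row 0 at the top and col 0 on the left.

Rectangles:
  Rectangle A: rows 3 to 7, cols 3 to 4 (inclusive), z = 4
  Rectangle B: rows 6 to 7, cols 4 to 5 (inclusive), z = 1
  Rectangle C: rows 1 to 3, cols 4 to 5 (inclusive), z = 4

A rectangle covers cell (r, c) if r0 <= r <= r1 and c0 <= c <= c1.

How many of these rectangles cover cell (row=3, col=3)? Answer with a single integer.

Check cell (3,3):
  A: rows 3-7 cols 3-4 -> covers
  B: rows 6-7 cols 4-5 -> outside (row miss)
  C: rows 1-3 cols 4-5 -> outside (col miss)
Count covering = 1

Answer: 1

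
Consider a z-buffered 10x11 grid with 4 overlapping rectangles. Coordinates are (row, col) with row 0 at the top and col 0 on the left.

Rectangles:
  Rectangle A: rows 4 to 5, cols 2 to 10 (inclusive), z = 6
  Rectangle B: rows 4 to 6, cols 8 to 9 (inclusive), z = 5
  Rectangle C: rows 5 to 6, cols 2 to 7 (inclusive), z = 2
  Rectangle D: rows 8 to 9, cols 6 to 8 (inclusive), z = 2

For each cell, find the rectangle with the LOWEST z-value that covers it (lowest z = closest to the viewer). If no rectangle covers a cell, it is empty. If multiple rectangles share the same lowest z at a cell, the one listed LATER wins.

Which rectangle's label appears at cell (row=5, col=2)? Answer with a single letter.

Check cell (5,2):
  A: rows 4-5 cols 2-10 z=6 -> covers; best now A (z=6)
  B: rows 4-6 cols 8-9 -> outside (col miss)
  C: rows 5-6 cols 2-7 z=2 -> covers; best now C (z=2)
  D: rows 8-9 cols 6-8 -> outside (row miss)
Winner: C at z=2

Answer: C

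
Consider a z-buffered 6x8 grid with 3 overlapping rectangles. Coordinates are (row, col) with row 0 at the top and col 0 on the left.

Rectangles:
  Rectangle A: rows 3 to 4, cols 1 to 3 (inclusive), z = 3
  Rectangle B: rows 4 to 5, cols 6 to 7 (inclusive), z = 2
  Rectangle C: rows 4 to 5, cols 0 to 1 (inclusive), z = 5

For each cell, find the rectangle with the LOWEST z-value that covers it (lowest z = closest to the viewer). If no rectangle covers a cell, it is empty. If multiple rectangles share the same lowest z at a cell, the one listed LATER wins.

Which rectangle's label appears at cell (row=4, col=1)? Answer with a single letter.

Check cell (4,1):
  A: rows 3-4 cols 1-3 z=3 -> covers; best now A (z=3)
  B: rows 4-5 cols 6-7 -> outside (col miss)
  C: rows 4-5 cols 0-1 z=5 -> covers; best now A (z=3)
Winner: A at z=3

Answer: A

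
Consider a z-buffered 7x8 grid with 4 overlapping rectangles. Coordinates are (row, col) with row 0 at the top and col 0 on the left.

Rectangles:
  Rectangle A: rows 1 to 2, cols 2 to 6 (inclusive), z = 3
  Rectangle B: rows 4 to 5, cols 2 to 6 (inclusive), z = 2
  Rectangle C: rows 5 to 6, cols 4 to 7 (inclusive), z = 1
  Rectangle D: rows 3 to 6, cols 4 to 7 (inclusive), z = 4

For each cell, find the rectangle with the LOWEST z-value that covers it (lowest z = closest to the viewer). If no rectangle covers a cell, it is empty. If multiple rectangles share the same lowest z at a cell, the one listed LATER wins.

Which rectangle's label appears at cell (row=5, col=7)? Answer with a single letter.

Answer: C

Derivation:
Check cell (5,7):
  A: rows 1-2 cols 2-6 -> outside (row miss)
  B: rows 4-5 cols 2-6 -> outside (col miss)
  C: rows 5-6 cols 4-7 z=1 -> covers; best now C (z=1)
  D: rows 3-6 cols 4-7 z=4 -> covers; best now C (z=1)
Winner: C at z=1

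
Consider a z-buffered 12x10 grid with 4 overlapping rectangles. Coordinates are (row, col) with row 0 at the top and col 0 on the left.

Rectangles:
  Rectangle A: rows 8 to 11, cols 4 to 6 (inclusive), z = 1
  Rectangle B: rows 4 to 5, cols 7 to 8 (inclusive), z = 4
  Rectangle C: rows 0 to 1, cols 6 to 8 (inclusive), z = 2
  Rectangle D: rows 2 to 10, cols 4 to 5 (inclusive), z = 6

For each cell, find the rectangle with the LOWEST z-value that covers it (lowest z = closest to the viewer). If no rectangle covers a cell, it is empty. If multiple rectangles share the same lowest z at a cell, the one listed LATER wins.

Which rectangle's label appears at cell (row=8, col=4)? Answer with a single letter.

Check cell (8,4):
  A: rows 8-11 cols 4-6 z=1 -> covers; best now A (z=1)
  B: rows 4-5 cols 7-8 -> outside (row miss)
  C: rows 0-1 cols 6-8 -> outside (row miss)
  D: rows 2-10 cols 4-5 z=6 -> covers; best now A (z=1)
Winner: A at z=1

Answer: A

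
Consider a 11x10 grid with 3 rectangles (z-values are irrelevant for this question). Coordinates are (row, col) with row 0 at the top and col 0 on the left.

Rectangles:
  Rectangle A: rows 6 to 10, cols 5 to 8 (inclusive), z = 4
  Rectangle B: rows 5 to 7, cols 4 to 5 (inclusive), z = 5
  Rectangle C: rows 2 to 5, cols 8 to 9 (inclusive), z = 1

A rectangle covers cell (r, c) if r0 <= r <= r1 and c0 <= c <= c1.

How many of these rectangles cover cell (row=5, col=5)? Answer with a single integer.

Answer: 1

Derivation:
Check cell (5,5):
  A: rows 6-10 cols 5-8 -> outside (row miss)
  B: rows 5-7 cols 4-5 -> covers
  C: rows 2-5 cols 8-9 -> outside (col miss)
Count covering = 1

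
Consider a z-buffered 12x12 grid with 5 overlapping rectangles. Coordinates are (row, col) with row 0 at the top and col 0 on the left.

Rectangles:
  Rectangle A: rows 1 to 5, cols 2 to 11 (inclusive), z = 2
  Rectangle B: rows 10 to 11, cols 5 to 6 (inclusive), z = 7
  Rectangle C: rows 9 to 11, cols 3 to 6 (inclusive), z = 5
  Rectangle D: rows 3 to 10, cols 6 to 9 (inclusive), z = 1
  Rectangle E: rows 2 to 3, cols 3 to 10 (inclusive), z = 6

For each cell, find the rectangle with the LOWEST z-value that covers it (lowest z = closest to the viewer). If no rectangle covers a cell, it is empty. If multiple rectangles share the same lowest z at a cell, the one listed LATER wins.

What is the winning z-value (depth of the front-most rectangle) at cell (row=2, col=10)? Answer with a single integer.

Check cell (2,10):
  A: rows 1-5 cols 2-11 z=2 -> covers; best now A (z=2)
  B: rows 10-11 cols 5-6 -> outside (row miss)
  C: rows 9-11 cols 3-6 -> outside (row miss)
  D: rows 3-10 cols 6-9 -> outside (row miss)
  E: rows 2-3 cols 3-10 z=6 -> covers; best now A (z=2)
Winner: A at z=2

Answer: 2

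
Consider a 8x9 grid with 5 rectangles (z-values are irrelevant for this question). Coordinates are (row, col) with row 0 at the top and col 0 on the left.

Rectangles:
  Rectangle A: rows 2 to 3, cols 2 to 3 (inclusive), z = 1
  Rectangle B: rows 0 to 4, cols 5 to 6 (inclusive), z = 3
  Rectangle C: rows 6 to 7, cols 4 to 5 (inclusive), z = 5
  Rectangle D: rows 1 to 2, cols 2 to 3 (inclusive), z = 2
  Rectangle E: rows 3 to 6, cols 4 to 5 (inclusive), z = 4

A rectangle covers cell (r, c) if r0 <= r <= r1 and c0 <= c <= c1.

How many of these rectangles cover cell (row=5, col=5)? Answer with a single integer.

Answer: 1

Derivation:
Check cell (5,5):
  A: rows 2-3 cols 2-3 -> outside (row miss)
  B: rows 0-4 cols 5-6 -> outside (row miss)
  C: rows 6-7 cols 4-5 -> outside (row miss)
  D: rows 1-2 cols 2-3 -> outside (row miss)
  E: rows 3-6 cols 4-5 -> covers
Count covering = 1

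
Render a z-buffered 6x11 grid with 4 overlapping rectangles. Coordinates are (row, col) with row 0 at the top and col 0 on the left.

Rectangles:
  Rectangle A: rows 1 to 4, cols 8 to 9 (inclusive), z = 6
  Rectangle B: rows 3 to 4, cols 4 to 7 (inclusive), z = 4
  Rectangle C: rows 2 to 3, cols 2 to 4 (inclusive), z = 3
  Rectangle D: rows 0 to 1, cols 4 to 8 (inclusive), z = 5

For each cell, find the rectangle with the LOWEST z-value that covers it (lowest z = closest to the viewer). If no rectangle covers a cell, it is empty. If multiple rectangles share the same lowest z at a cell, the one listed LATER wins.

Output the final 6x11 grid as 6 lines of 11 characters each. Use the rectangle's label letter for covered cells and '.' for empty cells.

....DDDDD..
....DDDDDA.
..CCC...AA.
..CCCBBBAA.
....BBBBAA.
...........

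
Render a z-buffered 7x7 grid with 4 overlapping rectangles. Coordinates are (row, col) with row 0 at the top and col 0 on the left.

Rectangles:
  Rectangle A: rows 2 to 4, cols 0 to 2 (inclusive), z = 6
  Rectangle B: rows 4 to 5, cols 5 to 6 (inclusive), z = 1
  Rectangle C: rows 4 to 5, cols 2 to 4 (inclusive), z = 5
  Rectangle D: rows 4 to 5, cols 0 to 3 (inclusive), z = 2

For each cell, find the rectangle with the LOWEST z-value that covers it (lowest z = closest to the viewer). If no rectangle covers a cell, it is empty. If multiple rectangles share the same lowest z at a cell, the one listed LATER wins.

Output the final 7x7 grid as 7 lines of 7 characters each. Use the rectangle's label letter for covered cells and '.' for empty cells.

.......
.......
AAA....
AAA....
DDDDCBB
DDDDCBB
.......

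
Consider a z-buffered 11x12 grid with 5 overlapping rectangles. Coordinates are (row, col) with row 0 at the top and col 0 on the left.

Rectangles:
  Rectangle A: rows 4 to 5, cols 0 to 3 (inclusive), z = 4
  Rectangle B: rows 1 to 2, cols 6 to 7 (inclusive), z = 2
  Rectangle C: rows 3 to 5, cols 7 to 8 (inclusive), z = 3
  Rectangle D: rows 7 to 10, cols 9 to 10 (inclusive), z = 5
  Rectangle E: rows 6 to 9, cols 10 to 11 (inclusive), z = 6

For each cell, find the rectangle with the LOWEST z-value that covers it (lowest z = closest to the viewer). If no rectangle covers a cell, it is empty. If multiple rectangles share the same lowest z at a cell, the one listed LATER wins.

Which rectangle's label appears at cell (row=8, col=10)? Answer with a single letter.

Answer: D

Derivation:
Check cell (8,10):
  A: rows 4-5 cols 0-3 -> outside (row miss)
  B: rows 1-2 cols 6-7 -> outside (row miss)
  C: rows 3-5 cols 7-8 -> outside (row miss)
  D: rows 7-10 cols 9-10 z=5 -> covers; best now D (z=5)
  E: rows 6-9 cols 10-11 z=6 -> covers; best now D (z=5)
Winner: D at z=5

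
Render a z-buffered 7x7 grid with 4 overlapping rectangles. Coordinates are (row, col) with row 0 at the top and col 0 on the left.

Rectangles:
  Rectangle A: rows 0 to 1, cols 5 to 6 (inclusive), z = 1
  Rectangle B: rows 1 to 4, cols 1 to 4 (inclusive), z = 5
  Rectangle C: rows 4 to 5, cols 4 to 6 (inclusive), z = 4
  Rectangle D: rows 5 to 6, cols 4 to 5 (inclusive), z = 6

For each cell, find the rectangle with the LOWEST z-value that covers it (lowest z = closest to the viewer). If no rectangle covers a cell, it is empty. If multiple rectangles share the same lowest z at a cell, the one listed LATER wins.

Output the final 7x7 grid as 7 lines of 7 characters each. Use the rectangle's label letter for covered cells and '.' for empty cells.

.....AA
.BBBBAA
.BBBB..
.BBBB..
.BBBCCC
....CCC
....DD.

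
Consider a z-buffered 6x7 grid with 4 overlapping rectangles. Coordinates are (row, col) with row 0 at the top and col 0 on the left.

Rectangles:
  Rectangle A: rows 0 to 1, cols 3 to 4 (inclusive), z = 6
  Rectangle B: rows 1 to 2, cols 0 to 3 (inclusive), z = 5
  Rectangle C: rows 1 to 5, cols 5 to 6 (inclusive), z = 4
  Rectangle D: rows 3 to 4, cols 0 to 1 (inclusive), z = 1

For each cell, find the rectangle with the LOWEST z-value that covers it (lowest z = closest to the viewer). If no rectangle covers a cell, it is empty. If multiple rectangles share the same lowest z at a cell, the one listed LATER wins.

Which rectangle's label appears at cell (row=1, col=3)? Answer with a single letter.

Check cell (1,3):
  A: rows 0-1 cols 3-4 z=6 -> covers; best now A (z=6)
  B: rows 1-2 cols 0-3 z=5 -> covers; best now B (z=5)
  C: rows 1-5 cols 5-6 -> outside (col miss)
  D: rows 3-4 cols 0-1 -> outside (row miss)
Winner: B at z=5

Answer: B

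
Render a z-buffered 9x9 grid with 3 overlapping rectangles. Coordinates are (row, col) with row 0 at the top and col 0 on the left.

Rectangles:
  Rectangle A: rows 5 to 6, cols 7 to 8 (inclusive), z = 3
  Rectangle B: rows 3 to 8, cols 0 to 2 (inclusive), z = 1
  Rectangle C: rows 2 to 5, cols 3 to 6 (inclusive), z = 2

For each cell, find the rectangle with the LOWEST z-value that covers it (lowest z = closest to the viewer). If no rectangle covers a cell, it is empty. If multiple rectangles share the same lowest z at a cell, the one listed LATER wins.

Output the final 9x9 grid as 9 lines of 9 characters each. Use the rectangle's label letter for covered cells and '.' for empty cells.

.........
.........
...CCCC..
BBBCCCC..
BBBCCCC..
BBBCCCCAA
BBB....AA
BBB......
BBB......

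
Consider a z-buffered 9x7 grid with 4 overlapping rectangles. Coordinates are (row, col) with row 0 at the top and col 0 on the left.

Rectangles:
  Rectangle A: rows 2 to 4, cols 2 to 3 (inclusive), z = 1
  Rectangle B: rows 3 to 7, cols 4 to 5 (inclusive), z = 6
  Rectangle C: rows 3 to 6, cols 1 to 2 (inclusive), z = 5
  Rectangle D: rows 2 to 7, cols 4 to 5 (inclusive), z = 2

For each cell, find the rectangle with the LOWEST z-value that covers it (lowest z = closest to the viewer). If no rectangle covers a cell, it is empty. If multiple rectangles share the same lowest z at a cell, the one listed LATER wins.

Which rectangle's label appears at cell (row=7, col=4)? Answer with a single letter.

Check cell (7,4):
  A: rows 2-4 cols 2-3 -> outside (row miss)
  B: rows 3-7 cols 4-5 z=6 -> covers; best now B (z=6)
  C: rows 3-6 cols 1-2 -> outside (row miss)
  D: rows 2-7 cols 4-5 z=2 -> covers; best now D (z=2)
Winner: D at z=2

Answer: D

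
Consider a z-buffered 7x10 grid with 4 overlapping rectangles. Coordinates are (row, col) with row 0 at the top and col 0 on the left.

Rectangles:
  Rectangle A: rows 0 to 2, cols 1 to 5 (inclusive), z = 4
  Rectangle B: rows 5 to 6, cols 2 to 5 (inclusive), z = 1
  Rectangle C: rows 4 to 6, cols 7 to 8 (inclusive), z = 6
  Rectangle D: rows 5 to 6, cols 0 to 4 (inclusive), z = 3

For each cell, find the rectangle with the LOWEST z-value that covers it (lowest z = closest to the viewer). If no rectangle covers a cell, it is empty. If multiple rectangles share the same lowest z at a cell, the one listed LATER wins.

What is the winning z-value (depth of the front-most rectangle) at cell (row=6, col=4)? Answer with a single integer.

Answer: 1

Derivation:
Check cell (6,4):
  A: rows 0-2 cols 1-5 -> outside (row miss)
  B: rows 5-6 cols 2-5 z=1 -> covers; best now B (z=1)
  C: rows 4-6 cols 7-8 -> outside (col miss)
  D: rows 5-6 cols 0-4 z=3 -> covers; best now B (z=1)
Winner: B at z=1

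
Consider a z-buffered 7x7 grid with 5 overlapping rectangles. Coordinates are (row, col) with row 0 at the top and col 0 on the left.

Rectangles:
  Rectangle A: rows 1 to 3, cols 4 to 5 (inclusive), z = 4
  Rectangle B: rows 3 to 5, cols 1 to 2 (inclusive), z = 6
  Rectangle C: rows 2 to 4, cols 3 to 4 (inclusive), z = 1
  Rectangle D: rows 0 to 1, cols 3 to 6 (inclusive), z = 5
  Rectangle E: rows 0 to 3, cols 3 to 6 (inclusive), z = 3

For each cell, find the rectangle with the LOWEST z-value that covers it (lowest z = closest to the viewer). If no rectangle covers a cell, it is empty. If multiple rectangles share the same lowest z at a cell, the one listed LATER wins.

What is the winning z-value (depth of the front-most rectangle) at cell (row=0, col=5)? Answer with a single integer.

Answer: 3

Derivation:
Check cell (0,5):
  A: rows 1-3 cols 4-5 -> outside (row miss)
  B: rows 3-5 cols 1-2 -> outside (row miss)
  C: rows 2-4 cols 3-4 -> outside (row miss)
  D: rows 0-1 cols 3-6 z=5 -> covers; best now D (z=5)
  E: rows 0-3 cols 3-6 z=3 -> covers; best now E (z=3)
Winner: E at z=3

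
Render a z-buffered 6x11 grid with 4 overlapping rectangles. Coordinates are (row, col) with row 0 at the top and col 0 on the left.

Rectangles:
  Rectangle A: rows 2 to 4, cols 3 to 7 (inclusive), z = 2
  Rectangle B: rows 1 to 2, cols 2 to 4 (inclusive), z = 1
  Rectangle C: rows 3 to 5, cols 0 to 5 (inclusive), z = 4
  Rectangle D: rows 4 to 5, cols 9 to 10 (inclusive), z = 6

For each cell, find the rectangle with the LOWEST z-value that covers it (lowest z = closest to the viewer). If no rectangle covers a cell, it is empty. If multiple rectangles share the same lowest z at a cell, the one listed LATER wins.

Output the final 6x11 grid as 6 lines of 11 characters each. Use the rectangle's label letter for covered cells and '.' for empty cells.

...........
..BBB......
..BBBAAA...
CCCAAAAA...
CCCAAAAA.DD
CCCCCC...DD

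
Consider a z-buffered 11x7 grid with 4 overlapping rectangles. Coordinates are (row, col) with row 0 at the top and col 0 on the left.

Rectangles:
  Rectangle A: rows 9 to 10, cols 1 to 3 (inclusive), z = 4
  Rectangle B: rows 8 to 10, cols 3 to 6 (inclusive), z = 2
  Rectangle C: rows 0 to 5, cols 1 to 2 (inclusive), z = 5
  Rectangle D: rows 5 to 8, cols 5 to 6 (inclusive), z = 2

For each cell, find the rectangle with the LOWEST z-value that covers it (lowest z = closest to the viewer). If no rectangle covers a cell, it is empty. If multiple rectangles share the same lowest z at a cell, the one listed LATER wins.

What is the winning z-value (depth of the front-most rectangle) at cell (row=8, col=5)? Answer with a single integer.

Check cell (8,5):
  A: rows 9-10 cols 1-3 -> outside (row miss)
  B: rows 8-10 cols 3-6 z=2 -> covers; best now B (z=2)
  C: rows 0-5 cols 1-2 -> outside (row miss)
  D: rows 5-8 cols 5-6 z=2 -> covers; best now D (z=2)
Winner: D at z=2

Answer: 2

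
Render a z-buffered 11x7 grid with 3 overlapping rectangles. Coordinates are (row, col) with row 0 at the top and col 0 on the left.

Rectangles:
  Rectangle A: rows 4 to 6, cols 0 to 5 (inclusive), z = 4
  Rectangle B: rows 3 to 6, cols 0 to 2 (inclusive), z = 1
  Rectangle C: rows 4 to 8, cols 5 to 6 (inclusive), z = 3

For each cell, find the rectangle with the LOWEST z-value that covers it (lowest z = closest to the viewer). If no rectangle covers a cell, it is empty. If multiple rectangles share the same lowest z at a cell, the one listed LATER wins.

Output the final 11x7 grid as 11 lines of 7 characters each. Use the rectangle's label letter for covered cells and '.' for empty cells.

.......
.......
.......
BBB....
BBBAACC
BBBAACC
BBBAACC
.....CC
.....CC
.......
.......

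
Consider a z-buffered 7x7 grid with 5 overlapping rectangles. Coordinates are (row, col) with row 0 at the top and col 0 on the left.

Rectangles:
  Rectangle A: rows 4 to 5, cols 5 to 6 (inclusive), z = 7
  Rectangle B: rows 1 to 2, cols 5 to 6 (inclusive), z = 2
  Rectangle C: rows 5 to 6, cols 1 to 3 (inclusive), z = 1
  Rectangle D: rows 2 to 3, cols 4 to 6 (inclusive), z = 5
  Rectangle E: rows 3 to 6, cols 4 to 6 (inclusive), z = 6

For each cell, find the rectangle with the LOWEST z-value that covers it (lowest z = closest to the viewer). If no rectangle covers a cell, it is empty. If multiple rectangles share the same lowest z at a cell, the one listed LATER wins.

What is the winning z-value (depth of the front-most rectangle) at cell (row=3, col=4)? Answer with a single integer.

Check cell (3,4):
  A: rows 4-5 cols 5-6 -> outside (row miss)
  B: rows 1-2 cols 5-6 -> outside (row miss)
  C: rows 5-6 cols 1-3 -> outside (row miss)
  D: rows 2-3 cols 4-6 z=5 -> covers; best now D (z=5)
  E: rows 3-6 cols 4-6 z=6 -> covers; best now D (z=5)
Winner: D at z=5

Answer: 5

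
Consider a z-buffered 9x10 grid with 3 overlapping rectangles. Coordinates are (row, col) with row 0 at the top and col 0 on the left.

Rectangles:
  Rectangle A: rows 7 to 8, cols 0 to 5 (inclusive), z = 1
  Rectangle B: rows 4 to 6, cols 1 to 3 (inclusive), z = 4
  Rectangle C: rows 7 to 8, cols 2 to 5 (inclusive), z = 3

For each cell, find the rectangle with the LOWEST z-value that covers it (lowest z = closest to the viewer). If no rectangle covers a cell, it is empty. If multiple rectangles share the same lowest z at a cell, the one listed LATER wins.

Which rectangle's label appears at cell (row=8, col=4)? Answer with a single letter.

Check cell (8,4):
  A: rows 7-8 cols 0-5 z=1 -> covers; best now A (z=1)
  B: rows 4-6 cols 1-3 -> outside (row miss)
  C: rows 7-8 cols 2-5 z=3 -> covers; best now A (z=1)
Winner: A at z=1

Answer: A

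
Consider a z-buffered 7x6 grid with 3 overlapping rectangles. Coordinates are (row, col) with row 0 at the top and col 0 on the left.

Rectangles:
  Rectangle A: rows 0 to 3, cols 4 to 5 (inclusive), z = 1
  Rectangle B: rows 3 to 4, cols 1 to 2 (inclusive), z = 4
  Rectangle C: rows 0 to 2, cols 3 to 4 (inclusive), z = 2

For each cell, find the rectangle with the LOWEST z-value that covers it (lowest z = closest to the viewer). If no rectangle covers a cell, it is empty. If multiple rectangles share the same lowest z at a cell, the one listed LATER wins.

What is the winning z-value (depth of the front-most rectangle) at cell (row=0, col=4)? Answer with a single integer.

Answer: 1

Derivation:
Check cell (0,4):
  A: rows 0-3 cols 4-5 z=1 -> covers; best now A (z=1)
  B: rows 3-4 cols 1-2 -> outside (row miss)
  C: rows 0-2 cols 3-4 z=2 -> covers; best now A (z=1)
Winner: A at z=1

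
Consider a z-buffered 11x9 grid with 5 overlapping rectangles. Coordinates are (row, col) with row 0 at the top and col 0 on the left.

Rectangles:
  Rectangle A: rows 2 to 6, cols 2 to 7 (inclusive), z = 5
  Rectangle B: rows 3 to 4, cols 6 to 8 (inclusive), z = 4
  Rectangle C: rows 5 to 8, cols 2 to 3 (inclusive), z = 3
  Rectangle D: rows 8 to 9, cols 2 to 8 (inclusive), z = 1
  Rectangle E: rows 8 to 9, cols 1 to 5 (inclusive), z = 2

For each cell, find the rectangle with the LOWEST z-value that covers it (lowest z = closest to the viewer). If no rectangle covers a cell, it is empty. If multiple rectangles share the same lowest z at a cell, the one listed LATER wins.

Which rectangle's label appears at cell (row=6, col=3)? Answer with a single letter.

Answer: C

Derivation:
Check cell (6,3):
  A: rows 2-6 cols 2-7 z=5 -> covers; best now A (z=5)
  B: rows 3-4 cols 6-8 -> outside (row miss)
  C: rows 5-8 cols 2-3 z=3 -> covers; best now C (z=3)
  D: rows 8-9 cols 2-8 -> outside (row miss)
  E: rows 8-9 cols 1-5 -> outside (row miss)
Winner: C at z=3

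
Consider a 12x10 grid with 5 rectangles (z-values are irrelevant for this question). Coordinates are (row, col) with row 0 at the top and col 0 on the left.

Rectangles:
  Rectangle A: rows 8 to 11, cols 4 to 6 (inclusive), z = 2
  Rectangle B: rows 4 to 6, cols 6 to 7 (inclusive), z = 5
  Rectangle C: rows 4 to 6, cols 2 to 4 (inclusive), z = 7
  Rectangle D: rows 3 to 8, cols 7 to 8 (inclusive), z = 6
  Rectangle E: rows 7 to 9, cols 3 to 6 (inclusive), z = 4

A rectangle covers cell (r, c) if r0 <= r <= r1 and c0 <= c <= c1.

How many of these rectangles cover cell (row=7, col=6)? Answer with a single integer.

Answer: 1

Derivation:
Check cell (7,6):
  A: rows 8-11 cols 4-6 -> outside (row miss)
  B: rows 4-6 cols 6-7 -> outside (row miss)
  C: rows 4-6 cols 2-4 -> outside (row miss)
  D: rows 3-8 cols 7-8 -> outside (col miss)
  E: rows 7-9 cols 3-6 -> covers
Count covering = 1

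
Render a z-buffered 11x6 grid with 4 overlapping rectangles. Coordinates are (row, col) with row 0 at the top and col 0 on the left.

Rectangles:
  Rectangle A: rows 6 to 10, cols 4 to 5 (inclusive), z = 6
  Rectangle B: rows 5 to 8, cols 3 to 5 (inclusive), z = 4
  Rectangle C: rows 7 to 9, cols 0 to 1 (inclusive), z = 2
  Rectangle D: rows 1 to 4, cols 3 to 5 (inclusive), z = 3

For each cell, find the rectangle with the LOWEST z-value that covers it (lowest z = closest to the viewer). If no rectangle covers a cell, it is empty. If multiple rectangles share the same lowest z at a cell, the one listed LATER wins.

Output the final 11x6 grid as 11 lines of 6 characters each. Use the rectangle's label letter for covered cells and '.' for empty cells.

......
...DDD
...DDD
...DDD
...DDD
...BBB
...BBB
CC.BBB
CC.BBB
CC..AA
....AA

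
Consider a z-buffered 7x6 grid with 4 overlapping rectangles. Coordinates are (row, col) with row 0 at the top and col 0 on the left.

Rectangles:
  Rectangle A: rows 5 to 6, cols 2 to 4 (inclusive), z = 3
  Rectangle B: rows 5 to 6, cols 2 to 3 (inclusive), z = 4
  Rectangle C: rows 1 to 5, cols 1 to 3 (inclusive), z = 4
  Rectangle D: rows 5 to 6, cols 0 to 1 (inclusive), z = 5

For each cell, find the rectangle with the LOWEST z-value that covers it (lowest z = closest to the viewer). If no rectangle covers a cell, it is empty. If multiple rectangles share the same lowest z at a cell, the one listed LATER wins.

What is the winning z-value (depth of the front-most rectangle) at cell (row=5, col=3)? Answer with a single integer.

Answer: 3

Derivation:
Check cell (5,3):
  A: rows 5-6 cols 2-4 z=3 -> covers; best now A (z=3)
  B: rows 5-6 cols 2-3 z=4 -> covers; best now A (z=3)
  C: rows 1-5 cols 1-3 z=4 -> covers; best now A (z=3)
  D: rows 5-6 cols 0-1 -> outside (col miss)
Winner: A at z=3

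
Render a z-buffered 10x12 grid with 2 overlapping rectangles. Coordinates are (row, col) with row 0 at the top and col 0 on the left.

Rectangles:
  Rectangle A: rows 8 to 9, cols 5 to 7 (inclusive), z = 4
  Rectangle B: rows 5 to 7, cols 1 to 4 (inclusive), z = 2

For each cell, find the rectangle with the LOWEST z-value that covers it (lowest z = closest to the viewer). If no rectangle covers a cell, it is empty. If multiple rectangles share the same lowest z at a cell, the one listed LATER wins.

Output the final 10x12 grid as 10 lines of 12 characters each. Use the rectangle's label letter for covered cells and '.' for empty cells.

............
............
............
............
............
.BBBB.......
.BBBB.......
.BBBB.......
.....AAA....
.....AAA....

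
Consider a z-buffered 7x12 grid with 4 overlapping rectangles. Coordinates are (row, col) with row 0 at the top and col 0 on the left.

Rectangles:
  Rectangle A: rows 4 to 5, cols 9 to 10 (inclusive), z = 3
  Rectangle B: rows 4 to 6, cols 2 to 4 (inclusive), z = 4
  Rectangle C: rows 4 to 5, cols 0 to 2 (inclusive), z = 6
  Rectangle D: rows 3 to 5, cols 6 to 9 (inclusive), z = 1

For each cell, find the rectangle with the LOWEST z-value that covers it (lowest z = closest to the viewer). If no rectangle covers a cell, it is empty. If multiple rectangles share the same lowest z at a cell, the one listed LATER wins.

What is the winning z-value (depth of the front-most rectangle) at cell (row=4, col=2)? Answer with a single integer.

Answer: 4

Derivation:
Check cell (4,2):
  A: rows 4-5 cols 9-10 -> outside (col miss)
  B: rows 4-6 cols 2-4 z=4 -> covers; best now B (z=4)
  C: rows 4-5 cols 0-2 z=6 -> covers; best now B (z=4)
  D: rows 3-5 cols 6-9 -> outside (col miss)
Winner: B at z=4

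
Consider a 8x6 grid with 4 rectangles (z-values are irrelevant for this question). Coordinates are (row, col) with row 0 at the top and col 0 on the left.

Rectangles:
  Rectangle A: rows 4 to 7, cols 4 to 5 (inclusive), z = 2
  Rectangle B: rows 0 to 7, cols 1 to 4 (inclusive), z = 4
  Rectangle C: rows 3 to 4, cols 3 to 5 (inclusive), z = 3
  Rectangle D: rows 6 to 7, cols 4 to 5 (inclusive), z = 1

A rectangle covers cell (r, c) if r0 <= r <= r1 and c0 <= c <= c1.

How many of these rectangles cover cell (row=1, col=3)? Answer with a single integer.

Check cell (1,3):
  A: rows 4-7 cols 4-5 -> outside (row miss)
  B: rows 0-7 cols 1-4 -> covers
  C: rows 3-4 cols 3-5 -> outside (row miss)
  D: rows 6-7 cols 4-5 -> outside (row miss)
Count covering = 1

Answer: 1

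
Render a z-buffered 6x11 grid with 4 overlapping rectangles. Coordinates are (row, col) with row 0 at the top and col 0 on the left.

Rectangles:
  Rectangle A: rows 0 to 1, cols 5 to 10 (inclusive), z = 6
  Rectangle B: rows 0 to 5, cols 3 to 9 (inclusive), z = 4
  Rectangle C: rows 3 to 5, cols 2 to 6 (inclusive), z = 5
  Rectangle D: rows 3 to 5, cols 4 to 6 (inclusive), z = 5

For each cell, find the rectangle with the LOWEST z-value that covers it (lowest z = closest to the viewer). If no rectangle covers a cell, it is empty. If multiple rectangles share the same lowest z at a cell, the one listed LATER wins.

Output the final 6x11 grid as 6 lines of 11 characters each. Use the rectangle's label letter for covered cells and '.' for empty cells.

...BBBBBBBA
...BBBBBBBA
...BBBBBBB.
..CBBBBBBB.
..CBBBBBBB.
..CBBBBBBB.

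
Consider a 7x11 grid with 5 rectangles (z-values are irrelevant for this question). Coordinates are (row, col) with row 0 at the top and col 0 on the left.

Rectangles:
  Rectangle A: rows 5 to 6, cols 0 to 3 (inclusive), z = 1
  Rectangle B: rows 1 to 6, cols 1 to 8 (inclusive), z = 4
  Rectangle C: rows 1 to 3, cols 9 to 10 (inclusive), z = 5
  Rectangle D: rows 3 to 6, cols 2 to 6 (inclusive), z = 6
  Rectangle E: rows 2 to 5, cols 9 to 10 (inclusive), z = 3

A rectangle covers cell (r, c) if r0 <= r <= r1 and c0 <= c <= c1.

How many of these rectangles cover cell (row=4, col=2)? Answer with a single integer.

Answer: 2

Derivation:
Check cell (4,2):
  A: rows 5-6 cols 0-3 -> outside (row miss)
  B: rows 1-6 cols 1-8 -> covers
  C: rows 1-3 cols 9-10 -> outside (row miss)
  D: rows 3-6 cols 2-6 -> covers
  E: rows 2-5 cols 9-10 -> outside (col miss)
Count covering = 2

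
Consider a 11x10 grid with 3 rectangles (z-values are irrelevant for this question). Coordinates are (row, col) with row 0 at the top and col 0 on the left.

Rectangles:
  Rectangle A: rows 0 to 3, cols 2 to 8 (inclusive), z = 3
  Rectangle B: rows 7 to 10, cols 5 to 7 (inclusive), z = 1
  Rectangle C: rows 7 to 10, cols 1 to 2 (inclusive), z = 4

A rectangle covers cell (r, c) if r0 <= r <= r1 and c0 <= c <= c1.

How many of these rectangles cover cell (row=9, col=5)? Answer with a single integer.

Check cell (9,5):
  A: rows 0-3 cols 2-8 -> outside (row miss)
  B: rows 7-10 cols 5-7 -> covers
  C: rows 7-10 cols 1-2 -> outside (col miss)
Count covering = 1

Answer: 1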